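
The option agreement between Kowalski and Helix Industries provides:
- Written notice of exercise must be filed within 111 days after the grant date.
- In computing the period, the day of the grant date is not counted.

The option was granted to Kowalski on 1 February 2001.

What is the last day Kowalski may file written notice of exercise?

May 23, 2001

111 days after 1 February 2001 is May 23, 2001.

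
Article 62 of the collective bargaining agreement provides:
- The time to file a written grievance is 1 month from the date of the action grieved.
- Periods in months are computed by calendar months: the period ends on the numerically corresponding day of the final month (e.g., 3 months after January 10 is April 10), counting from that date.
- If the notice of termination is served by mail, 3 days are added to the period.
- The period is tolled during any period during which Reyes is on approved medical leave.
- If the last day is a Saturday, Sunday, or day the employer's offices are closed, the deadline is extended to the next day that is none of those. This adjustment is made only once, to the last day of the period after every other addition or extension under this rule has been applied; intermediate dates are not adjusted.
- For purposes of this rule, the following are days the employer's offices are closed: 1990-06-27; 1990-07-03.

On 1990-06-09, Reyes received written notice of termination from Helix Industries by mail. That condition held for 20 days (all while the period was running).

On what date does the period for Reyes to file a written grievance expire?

1 month after 1990-06-09 is July 9, 1990.
Service was by mail, adding 3 days: July 9, 1990 + 3 days = July 12, 1990.
Tolling adds 20 days: July 12, 1990 + 20 days = August 1, 1990.
August 1, 1990 is a Wednesday and not a day the employer's offices are closed, so no extension applies.

August 1, 1990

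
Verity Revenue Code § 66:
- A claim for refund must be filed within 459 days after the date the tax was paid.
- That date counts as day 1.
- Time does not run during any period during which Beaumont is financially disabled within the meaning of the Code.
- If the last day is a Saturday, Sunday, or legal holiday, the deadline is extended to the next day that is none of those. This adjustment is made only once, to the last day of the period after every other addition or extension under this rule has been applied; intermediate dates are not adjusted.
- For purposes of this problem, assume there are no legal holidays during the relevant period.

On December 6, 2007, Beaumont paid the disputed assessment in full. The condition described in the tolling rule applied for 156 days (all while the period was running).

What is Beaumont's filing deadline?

August 11, 2009

Counting December 6, 2007 as day 1, day 459 is March 8, 2009.
Tolling adds 156 days: March 8, 2009 + 156 days = August 11, 2009.
August 11, 2009 is a Tuesday and not a legal holiday, so no extension applies.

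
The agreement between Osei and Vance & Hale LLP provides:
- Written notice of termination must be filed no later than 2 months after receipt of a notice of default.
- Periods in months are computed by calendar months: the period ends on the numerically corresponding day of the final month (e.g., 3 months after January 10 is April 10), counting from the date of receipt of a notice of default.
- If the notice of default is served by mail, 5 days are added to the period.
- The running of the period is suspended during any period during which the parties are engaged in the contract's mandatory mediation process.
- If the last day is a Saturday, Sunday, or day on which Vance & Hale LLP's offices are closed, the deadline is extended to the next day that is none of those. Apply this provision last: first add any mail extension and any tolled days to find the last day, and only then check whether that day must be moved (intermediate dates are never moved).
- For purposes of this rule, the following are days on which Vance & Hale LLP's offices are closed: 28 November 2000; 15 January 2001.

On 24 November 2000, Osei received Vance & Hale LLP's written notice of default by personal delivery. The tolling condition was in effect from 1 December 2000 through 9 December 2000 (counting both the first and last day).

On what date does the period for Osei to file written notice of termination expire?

2 months after 24 November 2000 is January 24, 2001.
Service was not by mail, so no mail extension applies.
From December 1, 2000 through December 9, 2000 inclusive is 9 days; tolling adds 9 days: January 24, 2001 + 9 days = February 2, 2001.
February 2, 2001 is a Friday and not a day on which Vance & Hale LLP's offices are closed, so no extension applies.

February 2, 2001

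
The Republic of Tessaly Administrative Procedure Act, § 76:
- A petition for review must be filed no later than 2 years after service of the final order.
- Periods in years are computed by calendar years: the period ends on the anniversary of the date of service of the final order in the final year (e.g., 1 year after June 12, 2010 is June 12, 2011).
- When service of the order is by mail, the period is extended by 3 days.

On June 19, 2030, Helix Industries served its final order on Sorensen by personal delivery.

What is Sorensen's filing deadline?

June 19, 2032

2 years after June 19, 2030 is June 19, 2032.
Service was not by mail, so no mail extension applies.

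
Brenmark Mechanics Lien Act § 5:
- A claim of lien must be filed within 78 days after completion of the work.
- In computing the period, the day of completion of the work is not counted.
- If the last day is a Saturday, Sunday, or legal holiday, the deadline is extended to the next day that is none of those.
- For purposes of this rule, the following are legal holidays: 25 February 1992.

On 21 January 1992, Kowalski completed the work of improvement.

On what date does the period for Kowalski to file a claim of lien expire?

April 8, 1992

78 days after 21 January 1992 is April 8, 1992.
April 8, 1992 is a Wednesday and not a legal holiday, so no extension applies.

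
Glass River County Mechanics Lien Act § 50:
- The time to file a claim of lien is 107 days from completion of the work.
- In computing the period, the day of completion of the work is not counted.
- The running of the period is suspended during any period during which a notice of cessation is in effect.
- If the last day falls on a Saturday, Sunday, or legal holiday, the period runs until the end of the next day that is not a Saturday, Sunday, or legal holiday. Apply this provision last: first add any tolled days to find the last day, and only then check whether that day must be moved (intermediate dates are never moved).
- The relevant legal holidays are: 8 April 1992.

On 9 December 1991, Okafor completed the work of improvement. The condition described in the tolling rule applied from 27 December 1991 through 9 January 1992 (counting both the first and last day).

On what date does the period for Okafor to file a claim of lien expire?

107 days after 9 December 1991 is March 25, 1992.
From December 27, 1991 through January 9, 1992 inclusive is 14 days; tolling adds 14 days: March 25, 1992 + 14 days = April 8, 1992.
April 8, 1992 is a listed holiday. The next qualifying day is April 9, 1992.

April 9, 1992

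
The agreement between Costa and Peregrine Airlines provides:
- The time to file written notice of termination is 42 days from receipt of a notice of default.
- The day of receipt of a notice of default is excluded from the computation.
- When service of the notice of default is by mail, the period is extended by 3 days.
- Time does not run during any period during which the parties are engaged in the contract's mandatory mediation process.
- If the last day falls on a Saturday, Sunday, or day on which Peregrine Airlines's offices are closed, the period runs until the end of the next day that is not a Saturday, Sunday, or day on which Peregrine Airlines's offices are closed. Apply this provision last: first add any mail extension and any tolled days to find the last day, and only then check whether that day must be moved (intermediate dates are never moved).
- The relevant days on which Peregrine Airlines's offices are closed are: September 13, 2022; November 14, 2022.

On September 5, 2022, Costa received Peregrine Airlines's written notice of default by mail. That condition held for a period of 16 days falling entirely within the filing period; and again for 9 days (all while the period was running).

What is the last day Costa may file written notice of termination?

November 15, 2022

42 days after September 5, 2022 is October 17, 2022.
Service was by mail, adding 3 days: October 17, 2022 + 3 days = October 20, 2022.
Tolling adds 16 days: October 20, 2022 + 16 days = November 5, 2022.
Tolling adds 9 days: November 5, 2022 + 9 days = November 14, 2022.
November 14, 2022 is a listed holiday. The next qualifying day is November 15, 2022.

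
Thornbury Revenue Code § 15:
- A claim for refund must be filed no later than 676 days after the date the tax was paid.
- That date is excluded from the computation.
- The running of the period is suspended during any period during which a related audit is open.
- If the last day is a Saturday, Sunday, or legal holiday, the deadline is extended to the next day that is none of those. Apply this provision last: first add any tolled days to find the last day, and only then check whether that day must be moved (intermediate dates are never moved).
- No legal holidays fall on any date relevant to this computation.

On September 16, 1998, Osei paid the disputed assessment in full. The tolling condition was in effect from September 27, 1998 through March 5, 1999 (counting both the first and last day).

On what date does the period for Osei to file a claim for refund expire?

676 days after September 16, 1998 is July 23, 2000.
From September 27, 1998 through March 5, 1999 inclusive is 160 days; tolling adds 160 days: July 23, 2000 + 160 days = December 30, 2000.
December 30, 2000 is Saturday; December 31, 2000 is Sunday. The next qualifying day is January 1, 2001.

January 1, 2001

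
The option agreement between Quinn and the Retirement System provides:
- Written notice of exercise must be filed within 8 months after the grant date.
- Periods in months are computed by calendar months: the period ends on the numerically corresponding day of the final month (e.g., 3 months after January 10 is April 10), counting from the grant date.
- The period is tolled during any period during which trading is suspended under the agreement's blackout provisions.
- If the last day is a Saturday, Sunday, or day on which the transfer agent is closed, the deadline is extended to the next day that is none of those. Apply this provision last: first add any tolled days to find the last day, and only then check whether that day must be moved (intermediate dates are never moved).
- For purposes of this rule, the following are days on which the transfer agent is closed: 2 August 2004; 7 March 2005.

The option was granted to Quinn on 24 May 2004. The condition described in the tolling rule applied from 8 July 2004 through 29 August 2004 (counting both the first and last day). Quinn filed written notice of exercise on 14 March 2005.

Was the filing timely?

Yes

8 months after 24 May 2004 is January 24, 2005.
From July 8, 2004 through August 29, 2004 inclusive is 53 days; tolling adds 53 days: January 24, 2005 + 53 days = March 18, 2005.
March 18, 2005 is a Friday and not a day on which the transfer agent is closed, so no extension applies.
The deadline is March 18, 2005; the filing on March 14, 2005 is on or before that date.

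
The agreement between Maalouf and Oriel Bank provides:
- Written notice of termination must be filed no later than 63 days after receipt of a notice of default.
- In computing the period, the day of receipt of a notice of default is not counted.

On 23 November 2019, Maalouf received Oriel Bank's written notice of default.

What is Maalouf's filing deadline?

January 25, 2020

63 days after 23 November 2019 is January 25, 2020.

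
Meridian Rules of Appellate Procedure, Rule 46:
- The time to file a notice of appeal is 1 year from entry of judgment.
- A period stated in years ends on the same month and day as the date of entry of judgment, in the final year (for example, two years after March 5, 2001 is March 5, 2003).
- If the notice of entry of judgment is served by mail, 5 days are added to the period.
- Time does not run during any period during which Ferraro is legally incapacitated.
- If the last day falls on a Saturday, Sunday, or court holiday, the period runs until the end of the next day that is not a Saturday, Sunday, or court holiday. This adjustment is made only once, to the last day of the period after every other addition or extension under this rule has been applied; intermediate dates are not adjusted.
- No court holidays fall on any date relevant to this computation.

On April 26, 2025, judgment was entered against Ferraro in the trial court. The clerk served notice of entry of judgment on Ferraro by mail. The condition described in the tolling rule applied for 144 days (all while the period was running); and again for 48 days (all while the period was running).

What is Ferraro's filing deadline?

1 year after April 26, 2025 is April 26, 2026.
Service was by mail, adding 5 days: April 26, 2026 + 5 days = May 1, 2026.
Tolling adds 144 days: May 1, 2026 + 144 days = September 22, 2026.
Tolling adds 48 days: September 22, 2026 + 48 days = November 9, 2026.
November 9, 2026 is a Monday and not a court holiday, so no extension applies.

November 9, 2026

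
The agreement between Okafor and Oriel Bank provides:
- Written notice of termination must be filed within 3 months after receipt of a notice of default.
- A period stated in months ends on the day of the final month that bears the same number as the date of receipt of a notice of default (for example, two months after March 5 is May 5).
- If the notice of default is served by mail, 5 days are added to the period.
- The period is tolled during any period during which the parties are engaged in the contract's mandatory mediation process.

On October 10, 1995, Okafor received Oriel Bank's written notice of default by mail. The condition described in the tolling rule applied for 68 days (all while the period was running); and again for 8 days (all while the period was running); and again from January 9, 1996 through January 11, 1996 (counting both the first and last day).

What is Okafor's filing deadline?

April 3, 1996

3 months after October 10, 1995 is January 10, 1996.
Service was by mail, adding 5 days: January 10, 1996 + 5 days = January 15, 1996.
Tolling adds 68 days: January 15, 1996 + 68 days = March 23, 1996.
Tolling adds 8 days: March 23, 1996 + 8 days = March 31, 1996.
From January 9, 1996 through January 11, 1996 inclusive is 3 days; tolling adds 3 days: March 31, 1996 + 3 days = April 3, 1996.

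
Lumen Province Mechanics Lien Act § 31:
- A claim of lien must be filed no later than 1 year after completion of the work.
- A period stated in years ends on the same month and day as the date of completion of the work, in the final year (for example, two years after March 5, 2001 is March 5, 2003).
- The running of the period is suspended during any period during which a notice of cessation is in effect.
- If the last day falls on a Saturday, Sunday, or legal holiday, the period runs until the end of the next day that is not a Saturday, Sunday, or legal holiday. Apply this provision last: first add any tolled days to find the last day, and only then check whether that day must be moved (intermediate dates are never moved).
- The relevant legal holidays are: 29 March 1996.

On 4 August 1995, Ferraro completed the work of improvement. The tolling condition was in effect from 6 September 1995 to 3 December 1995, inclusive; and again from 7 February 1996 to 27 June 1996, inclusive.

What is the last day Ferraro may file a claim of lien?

March 24, 1997

1 year after 4 August 1995 is August 4, 1996.
From September 6, 1995 through December 3, 1995 inclusive is 89 days; tolling adds 89 days: August 4, 1996 + 89 days = November 1, 1996.
From February 7, 1996 through June 27, 1996 inclusive is 142 days; tolling adds 142 days: November 1, 1996 + 142 days = March 23, 1997.
March 23, 1997 is Sunday. The next qualifying day is March 24, 1997.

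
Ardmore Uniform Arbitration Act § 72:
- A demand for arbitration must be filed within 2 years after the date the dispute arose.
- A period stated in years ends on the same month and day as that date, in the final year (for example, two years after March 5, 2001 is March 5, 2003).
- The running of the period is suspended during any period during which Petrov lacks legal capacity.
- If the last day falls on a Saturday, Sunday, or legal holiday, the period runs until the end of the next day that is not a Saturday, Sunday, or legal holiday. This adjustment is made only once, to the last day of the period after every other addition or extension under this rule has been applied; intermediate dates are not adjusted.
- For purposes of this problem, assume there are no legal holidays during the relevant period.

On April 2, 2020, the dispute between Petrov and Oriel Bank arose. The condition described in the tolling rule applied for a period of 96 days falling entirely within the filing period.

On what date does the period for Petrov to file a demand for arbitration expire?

2 years after April 2, 2020 is April 2, 2022.
Tolling adds 96 days: April 2, 2022 + 96 days = July 7, 2022.
July 7, 2022 is a Thursday and not a legal holiday, so no extension applies.

July 7, 2022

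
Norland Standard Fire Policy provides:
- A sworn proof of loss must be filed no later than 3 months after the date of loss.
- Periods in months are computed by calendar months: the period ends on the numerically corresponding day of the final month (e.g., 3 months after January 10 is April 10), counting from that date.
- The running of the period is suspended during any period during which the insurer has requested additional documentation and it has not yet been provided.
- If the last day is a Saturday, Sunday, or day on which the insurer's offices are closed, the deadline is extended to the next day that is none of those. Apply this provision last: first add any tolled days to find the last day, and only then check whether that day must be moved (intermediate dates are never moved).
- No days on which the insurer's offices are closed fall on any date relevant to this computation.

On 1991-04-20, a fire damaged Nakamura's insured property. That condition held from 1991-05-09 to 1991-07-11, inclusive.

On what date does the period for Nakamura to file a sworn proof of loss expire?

September 23, 1991

3 months after 1991-04-20 is July 20, 1991.
From May 9, 1991 through July 11, 1991 inclusive is 64 days; tolling adds 64 days: July 20, 1991 + 64 days = September 22, 1991.
September 22, 1991 is Sunday. The next qualifying day is September 23, 1991.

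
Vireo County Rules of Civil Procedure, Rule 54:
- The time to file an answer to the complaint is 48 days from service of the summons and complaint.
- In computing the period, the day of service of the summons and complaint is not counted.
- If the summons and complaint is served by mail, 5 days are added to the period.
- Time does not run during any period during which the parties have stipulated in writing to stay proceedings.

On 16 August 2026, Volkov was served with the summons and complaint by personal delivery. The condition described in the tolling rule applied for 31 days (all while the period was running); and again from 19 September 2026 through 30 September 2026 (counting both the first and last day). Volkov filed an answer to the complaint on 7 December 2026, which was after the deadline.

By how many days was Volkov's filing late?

22 days

48 days after 16 August 2026 is October 3, 2026.
Service was not by mail, so no mail extension applies.
Tolling adds 31 days: October 3, 2026 + 31 days = November 3, 2026.
From September 19, 2026 through September 30, 2026 inclusive is 12 days; tolling adds 12 days: November 3, 2026 + 12 days = November 15, 2026.
The deadline is November 15, 2026; from November 15, 2026 to December 7, 2026 is 22 days.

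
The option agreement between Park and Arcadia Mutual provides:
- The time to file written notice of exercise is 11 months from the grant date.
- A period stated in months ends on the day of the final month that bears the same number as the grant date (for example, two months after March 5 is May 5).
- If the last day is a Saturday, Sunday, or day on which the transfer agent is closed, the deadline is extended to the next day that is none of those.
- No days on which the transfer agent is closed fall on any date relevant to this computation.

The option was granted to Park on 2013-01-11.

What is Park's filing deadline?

December 11, 2013

11 months after 2013-01-11 is December 11, 2013.
December 11, 2013 is a Wednesday and not a day on which the transfer agent is closed, so no extension applies.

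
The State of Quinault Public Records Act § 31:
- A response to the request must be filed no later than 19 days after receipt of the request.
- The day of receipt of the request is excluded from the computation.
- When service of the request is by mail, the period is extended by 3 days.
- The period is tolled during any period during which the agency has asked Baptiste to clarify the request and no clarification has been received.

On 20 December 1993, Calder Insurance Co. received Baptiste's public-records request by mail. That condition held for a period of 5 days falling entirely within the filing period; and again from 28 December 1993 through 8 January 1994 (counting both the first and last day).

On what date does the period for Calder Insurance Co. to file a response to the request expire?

19 days after 20 December 1993 is January 8, 1994.
Service was by mail, adding 3 days: January 8, 1994 + 3 days = January 11, 1994.
Tolling adds 5 days: January 11, 1994 + 5 days = January 16, 1994.
From December 28, 1993 through January 8, 1994 inclusive is 12 days; tolling adds 12 days: January 16, 1994 + 12 days = January 28, 1994.

January 28, 1994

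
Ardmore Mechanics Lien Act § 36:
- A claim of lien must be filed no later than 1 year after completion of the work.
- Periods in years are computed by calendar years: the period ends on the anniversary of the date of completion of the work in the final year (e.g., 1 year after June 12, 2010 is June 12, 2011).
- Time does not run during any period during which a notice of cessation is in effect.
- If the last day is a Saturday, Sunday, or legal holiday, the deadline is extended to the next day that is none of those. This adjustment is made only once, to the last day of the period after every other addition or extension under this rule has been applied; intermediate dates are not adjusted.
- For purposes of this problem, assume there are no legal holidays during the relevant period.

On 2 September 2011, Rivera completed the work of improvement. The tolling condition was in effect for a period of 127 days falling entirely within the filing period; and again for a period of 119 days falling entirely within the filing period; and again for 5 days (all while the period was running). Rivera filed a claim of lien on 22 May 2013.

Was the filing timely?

1 year after 2 September 2011 is September 2, 2012.
Tolling adds 127 days: September 2, 2012 + 127 days = January 7, 2013.
Tolling adds 119 days: January 7, 2013 + 119 days = May 6, 2013.
Tolling adds 5 days: May 6, 2013 + 5 days = May 11, 2013.
May 11, 2013 is Saturday; May 12, 2013 is Sunday. The next qualifying day is May 13, 2013.
The deadline is May 13, 2013; the filing on May 22, 2013 is after that date.

No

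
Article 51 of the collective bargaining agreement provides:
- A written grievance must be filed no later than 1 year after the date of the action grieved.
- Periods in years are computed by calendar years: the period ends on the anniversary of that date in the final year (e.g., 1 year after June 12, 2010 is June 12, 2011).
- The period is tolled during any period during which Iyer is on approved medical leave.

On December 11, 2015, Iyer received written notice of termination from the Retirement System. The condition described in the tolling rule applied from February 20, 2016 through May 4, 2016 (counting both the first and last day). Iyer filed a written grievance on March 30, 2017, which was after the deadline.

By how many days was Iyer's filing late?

34 days

1 year after December 11, 2015 is December 11, 2016.
From February 20, 2016 through May 4, 2016 inclusive is 75 days; tolling adds 75 days: December 11, 2016 + 75 days = February 24, 2017.
The deadline is February 24, 2017; from February 24, 2017 to March 30, 2017 is 34 days.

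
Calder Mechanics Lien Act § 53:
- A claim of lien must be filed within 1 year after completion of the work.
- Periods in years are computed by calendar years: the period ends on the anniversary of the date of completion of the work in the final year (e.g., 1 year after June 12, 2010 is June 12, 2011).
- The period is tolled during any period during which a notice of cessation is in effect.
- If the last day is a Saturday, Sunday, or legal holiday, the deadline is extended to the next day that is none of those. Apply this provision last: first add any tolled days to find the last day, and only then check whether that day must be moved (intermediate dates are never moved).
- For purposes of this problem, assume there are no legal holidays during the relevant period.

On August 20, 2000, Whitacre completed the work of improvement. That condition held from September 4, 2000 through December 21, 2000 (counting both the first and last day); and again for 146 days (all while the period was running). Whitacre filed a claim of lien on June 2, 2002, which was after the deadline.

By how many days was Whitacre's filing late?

1 year after August 20, 2000 is August 20, 2001.
From September 4, 2000 through December 21, 2000 inclusive is 109 days; tolling adds 109 days: August 20, 2001 + 109 days = December 7, 2001.
Tolling adds 146 days: December 7, 2001 + 146 days = May 2, 2002.
May 2, 2002 is a Thursday and not a legal holiday, so no extension applies.
The deadline is May 2, 2002; from May 2, 2002 to June 2, 2002 is 31 days.

31 days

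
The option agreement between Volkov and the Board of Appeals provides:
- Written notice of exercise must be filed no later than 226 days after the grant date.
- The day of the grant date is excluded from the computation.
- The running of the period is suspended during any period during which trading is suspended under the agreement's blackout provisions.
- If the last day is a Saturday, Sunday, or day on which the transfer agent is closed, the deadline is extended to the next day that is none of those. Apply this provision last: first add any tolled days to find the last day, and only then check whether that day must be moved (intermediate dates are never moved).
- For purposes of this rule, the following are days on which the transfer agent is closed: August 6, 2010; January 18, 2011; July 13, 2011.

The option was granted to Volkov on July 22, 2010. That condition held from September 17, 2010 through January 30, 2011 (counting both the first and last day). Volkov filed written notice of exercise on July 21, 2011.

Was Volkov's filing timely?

No

226 days after July 22, 2010 is March 5, 2011.
From September 17, 2010 through January 30, 2011 inclusive is 136 days; tolling adds 136 days: March 5, 2011 + 136 days = July 19, 2011.
July 19, 2011 is a Tuesday and not a day on which the transfer agent is closed, so no extension applies.
The deadline is July 19, 2011; the filing on July 21, 2011 is after that date.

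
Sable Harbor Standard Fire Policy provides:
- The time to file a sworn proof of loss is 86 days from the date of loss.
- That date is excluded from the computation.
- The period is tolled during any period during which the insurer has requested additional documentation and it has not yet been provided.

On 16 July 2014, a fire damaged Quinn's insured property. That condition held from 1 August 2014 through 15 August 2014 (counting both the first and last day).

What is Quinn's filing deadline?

86 days after 16 July 2014 is October 10, 2014.
From August 1, 2014 through August 15, 2014 inclusive is 15 days; tolling adds 15 days: October 10, 2014 + 15 days = October 25, 2014.

October 25, 2014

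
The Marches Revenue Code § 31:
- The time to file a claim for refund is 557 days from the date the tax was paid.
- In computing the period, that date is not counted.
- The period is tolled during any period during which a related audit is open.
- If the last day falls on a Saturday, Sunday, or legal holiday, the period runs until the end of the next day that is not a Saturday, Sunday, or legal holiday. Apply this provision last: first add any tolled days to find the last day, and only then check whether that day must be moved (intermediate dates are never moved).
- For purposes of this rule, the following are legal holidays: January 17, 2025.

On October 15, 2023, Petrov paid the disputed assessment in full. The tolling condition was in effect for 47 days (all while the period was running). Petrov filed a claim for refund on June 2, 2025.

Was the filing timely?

557 days after October 15, 2023 is April 24, 2025.
Tolling adds 47 days: April 24, 2025 + 47 days = June 10, 2025.
June 10, 2025 is a Tuesday and not a legal holiday, so no extension applies.
The deadline is June 10, 2025; the filing on June 2, 2025 is on or before that date.

Yes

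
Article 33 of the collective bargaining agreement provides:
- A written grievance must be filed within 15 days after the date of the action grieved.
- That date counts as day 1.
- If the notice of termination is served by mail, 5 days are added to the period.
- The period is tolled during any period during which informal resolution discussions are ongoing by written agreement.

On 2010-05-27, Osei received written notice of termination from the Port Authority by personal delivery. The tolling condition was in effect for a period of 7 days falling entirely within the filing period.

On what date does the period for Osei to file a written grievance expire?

June 17, 2010

Counting 2010-05-27 as day 1, day 15 is June 10, 2010.
Service was not by mail, so no mail extension applies.
Tolling adds 7 days: June 10, 2010 + 7 days = June 17, 2010.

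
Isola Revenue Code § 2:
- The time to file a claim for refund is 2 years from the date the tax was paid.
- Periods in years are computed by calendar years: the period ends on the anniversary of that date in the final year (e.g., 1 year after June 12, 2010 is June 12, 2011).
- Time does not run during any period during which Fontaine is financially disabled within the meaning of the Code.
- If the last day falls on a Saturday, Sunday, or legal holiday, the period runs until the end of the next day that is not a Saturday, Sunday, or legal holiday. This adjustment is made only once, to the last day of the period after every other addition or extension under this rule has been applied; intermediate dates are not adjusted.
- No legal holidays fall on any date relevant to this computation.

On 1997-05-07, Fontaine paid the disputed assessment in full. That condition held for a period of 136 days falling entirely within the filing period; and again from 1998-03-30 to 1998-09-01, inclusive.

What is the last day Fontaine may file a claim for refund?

February 23, 2000

2 years after 1997-05-07 is May 7, 1999.
Tolling adds 136 days: May 7, 1999 + 136 days = September 20, 1999.
From March 30, 1998 through September 1, 1998 inclusive is 156 days; tolling adds 156 days: September 20, 1999 + 156 days = February 23, 2000.
February 23, 2000 is a Wednesday and not a legal holiday, so no extension applies.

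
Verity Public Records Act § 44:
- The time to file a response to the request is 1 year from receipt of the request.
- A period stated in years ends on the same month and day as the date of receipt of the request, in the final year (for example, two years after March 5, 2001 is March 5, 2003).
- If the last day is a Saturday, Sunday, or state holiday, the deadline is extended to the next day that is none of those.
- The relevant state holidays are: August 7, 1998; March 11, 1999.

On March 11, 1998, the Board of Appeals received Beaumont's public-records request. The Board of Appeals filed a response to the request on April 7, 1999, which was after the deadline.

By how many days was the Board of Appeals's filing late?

26 days

1 year after March 11, 1998 is March 11, 1999.
March 11, 1999 is a listed holiday. The next qualifying day is March 12, 1999.
The deadline is March 12, 1999; from March 12, 1999 to April 7, 1999 is 26 days.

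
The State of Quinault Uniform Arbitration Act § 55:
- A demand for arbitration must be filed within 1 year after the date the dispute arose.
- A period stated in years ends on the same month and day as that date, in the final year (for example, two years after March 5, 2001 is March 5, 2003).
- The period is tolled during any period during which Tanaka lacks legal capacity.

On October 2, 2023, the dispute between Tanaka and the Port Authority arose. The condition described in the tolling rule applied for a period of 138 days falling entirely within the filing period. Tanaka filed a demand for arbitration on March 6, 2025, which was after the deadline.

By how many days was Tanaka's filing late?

17 days

1 year after October 2, 2023 is October 2, 2024.
Tolling adds 138 days: October 2, 2024 + 138 days = February 17, 2025.
The deadline is February 17, 2025; from February 17, 2025 to March 6, 2025 is 17 days.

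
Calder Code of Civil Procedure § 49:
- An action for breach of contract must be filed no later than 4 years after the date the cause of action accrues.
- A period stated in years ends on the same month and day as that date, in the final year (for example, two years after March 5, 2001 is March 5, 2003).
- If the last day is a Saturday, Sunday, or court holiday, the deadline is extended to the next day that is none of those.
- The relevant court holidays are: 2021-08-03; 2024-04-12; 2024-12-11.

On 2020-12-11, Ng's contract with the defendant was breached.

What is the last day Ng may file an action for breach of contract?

4 years after 2020-12-11 is December 11, 2024.
December 11, 2024 is a listed holiday. The next qualifying day is December 12, 2024.

December 12, 2024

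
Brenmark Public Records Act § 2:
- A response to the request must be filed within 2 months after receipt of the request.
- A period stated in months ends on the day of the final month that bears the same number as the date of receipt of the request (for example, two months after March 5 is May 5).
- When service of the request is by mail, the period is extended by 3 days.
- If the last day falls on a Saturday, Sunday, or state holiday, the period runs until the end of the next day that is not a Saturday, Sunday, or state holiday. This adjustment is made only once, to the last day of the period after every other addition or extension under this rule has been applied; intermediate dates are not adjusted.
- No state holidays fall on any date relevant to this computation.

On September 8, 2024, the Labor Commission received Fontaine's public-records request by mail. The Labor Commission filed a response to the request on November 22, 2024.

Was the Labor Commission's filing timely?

2 months after September 8, 2024 is November 8, 2024.
Service was by mail, adding 3 days: November 8, 2024 + 3 days = November 11, 2024.
November 11, 2024 is a Monday and not a state holiday, so no extension applies.
The deadline is November 11, 2024; the filing on November 22, 2024 is after that date.

No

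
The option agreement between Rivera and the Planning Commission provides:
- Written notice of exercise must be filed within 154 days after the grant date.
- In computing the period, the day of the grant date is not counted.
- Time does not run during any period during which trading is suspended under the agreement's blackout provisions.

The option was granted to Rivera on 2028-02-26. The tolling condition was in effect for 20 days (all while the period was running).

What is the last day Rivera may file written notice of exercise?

August 18, 2028

154 days after 2028-02-26 is July 29, 2028.
Tolling adds 20 days: July 29, 2028 + 20 days = August 18, 2028.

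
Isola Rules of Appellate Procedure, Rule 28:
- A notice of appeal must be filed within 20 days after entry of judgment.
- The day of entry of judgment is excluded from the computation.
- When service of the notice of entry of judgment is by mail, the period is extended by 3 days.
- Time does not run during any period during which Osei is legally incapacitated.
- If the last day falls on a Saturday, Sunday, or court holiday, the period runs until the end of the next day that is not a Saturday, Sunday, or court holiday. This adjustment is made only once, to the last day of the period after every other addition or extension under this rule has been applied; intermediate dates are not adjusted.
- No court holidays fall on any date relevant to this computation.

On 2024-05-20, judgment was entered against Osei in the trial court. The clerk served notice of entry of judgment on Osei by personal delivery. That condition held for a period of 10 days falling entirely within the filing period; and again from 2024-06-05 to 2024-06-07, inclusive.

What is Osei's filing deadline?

20 days after 2024-05-20 is June 9, 2024.
Service was not by mail, so no mail extension applies.
Tolling adds 10 days: June 9, 2024 + 10 days = June 19, 2024.
From June 5, 2024 through June 7, 2024 inclusive is 3 days; tolling adds 3 days: June 19, 2024 + 3 days = June 22, 2024.
June 22, 2024 is Saturday; June 23, 2024 is Sunday. The next qualifying day is June 24, 2024.

June 24, 2024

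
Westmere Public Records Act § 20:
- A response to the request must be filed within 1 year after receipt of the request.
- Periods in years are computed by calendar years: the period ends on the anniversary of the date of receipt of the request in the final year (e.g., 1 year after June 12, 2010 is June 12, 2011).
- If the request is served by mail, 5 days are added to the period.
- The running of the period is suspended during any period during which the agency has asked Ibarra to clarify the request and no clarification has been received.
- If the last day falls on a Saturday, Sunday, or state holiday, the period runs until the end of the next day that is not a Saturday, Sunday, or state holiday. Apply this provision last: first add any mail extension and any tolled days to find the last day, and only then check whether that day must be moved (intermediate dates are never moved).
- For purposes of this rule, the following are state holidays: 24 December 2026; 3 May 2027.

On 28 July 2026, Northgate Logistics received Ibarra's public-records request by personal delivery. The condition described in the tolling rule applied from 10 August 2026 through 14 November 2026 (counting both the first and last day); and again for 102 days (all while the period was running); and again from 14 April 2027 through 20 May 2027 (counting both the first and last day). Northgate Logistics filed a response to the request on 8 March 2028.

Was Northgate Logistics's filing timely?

Yes

1 year after 28 July 2026 is July 28, 2027.
Service was not by mail, so no mail extension applies.
From August 10, 2026 through November 14, 2026 inclusive is 97 days; tolling adds 97 days: July 28, 2027 + 97 days = November 2, 2027.
Tolling adds 102 days: November 2, 2027 + 102 days = February 12, 2028.
From April 14, 2027 through May 20, 2027 inclusive is 37 days; tolling adds 37 days: February 12, 2028 + 37 days = March 20, 2028.
March 20, 2028 is a Monday and not a state holiday, so no extension applies.
The deadline is March 20, 2028; the filing on March 8, 2028 is on or before that date.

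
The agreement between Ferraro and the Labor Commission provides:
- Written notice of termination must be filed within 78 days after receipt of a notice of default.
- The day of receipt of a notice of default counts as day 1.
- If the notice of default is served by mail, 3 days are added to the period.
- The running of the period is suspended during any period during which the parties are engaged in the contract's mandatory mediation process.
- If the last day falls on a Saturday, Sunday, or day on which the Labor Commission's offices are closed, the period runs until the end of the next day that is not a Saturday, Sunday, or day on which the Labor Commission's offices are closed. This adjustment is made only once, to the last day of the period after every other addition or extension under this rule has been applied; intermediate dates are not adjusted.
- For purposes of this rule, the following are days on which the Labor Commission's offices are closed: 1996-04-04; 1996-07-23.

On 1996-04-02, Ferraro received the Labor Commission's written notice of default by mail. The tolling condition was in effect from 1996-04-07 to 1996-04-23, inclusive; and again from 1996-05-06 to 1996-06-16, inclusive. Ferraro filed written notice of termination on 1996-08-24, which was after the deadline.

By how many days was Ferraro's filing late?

Counting 1996-04-02 as day 1, day 78 is June 18, 1996.
Service was by mail, adding 3 days: June 18, 1996 + 3 days = June 21, 1996.
From April 7, 1996 through April 23, 1996 inclusive is 17 days; tolling adds 17 days: June 21, 1996 + 17 days = July 8, 1996.
From May 6, 1996 through June 16, 1996 inclusive is 42 days; tolling adds 42 days: July 8, 1996 + 42 days = August 19, 1996.
August 19, 1996 is a Monday and not a day on which the Labor Commission's offices are closed, so no extension applies.
The deadline is August 19, 1996; from August 19, 1996 to August 24, 1996 is 5 days.

5 days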